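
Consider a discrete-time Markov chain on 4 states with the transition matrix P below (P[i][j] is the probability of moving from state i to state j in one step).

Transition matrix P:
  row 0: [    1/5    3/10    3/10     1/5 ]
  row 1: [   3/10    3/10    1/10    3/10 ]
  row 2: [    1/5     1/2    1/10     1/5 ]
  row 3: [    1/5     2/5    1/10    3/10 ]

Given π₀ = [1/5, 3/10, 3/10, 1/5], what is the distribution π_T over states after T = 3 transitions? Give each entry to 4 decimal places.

π = [0.2353, 0.3555, 0.1476, 0.2616]

t=0: π = [0.2000, 0.3000, 0.3000, 0.2000]
t=1: π = [0.2300, 0.3800, 0.1400, 0.2500]
t=2: π = [0.2380, 0.3530, 0.1460, 0.2630]
t=3: π = [0.2353, 0.3555, 0.1476, 0.2616]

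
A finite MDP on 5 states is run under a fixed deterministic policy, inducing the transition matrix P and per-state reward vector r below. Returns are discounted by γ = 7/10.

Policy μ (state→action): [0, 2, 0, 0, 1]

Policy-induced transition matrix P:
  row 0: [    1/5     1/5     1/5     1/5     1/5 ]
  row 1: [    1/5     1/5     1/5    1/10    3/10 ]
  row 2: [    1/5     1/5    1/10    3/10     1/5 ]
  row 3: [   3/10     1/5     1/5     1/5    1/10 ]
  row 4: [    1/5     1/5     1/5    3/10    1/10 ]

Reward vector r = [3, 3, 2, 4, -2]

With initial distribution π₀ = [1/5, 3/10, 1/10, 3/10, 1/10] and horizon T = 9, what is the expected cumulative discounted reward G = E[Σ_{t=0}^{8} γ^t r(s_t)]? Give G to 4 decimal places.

t=0: π = [0.2000, 0.3000, 0.1000, 0.3000, 0.1000], E[r] = 2.7000, γ^t·E[r] = 2.700000, running G = 2.700000
t=1: π = [0.2300, 0.2000, 0.1900, 0.1900, 0.1900], E[r] = 2.0500, γ^t·E[r] = 1.435000, running G = 4.135000
t=2: π = [0.2190, 0.2000, 0.1810, 0.2180, 0.1820], E[r] = 2.1270, γ^t·E[r] = 1.042230, running G = 5.177230
t=3: π = [0.2218, 0.2000, 0.1819, 0.2163, 0.1800], E[r] = 2.1344, γ^t·E[r] = 0.732099, running G = 5.909329
t=4: π = [0.2216, 0.2000, 0.1818, 0.2162, 0.1804], E[r] = 2.1325, γ^t·E[r] = 0.512020, running G = 6.421350
t=5: π = [0.2216, 0.2000, 0.1818, 0.2162, 0.1803], E[r] = 2.1327, γ^t·E[r] = 0.358439, running G = 6.779789
t=6: π = [0.2216, 0.2000, 0.1818, 0.2162, 0.1803], E[r] = 2.1327, γ^t·E[r] = 0.250908, running G = 7.030697
t=7: π = [0.2216, 0.2000, 0.1818, 0.2162, 0.1803], E[r] = 2.1327, γ^t·E[r] = 0.175635, running G = 7.206332
t=8: π = [0.2216, 0.2000, 0.1818, 0.2162, 0.1803], E[r] = 2.1327, γ^t·E[r] = 0.122945, running G = 7.329276

G = 7.3293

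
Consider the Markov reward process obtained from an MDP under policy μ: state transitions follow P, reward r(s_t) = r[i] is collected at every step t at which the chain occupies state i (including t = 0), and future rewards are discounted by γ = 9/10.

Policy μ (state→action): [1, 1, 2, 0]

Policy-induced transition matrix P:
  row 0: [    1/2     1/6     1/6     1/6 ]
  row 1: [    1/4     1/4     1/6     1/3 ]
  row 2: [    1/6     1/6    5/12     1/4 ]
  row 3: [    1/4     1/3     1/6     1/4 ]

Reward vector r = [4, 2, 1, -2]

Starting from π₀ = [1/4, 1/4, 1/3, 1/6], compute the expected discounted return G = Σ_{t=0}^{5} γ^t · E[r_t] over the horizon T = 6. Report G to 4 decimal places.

G = 6.6180

t=0: π = [0.2500, 0.2500, 0.3333, 0.1667], E[r] = 1.5000, γ^t·E[r] = 1.500000, running G = 1.500000
t=1: π = [0.2847, 0.2153, 0.2500, 0.2500], E[r] = 1.3194, γ^t·E[r] = 1.187500, running G = 2.687500
t=2: π = [0.3003, 0.2263, 0.2292, 0.2442], E[r] = 1.3947, γ^t·E[r] = 1.129688, running G = 3.817188
t=3: π = [0.3060, 0.2262, 0.2240, 0.2438], E[r] = 1.4127, γ^t·E[r] = 1.029867, running G = 4.847055
t=4: π = [0.3078, 0.2262, 0.2227, 0.2434], E[r] = 1.4196, γ^t·E[r] = 0.931400, running G = 5.778454
t=5: π = [0.3084, 0.2261, 0.2223, 0.2432], E[r] = 1.4217, γ^t·E[r] = 0.839501, running G = 6.617956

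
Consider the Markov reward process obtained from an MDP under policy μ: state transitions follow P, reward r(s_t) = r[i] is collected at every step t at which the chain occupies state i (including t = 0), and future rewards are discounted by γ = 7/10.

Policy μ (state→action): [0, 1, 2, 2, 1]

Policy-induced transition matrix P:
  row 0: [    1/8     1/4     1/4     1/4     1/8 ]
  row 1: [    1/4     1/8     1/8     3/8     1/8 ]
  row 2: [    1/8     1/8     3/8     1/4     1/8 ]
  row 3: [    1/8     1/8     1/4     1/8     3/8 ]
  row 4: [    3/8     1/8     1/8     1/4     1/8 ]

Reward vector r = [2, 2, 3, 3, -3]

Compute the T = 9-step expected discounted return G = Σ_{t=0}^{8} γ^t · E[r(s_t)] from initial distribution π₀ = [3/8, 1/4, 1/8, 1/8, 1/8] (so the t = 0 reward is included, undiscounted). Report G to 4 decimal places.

t=0: π = [0.3750, 0.2500, 0.1250, 0.1250, 0.1250], E[r] = 1.6250, γ^t·E[r] = 1.625000, running G = 1.625000
t=1: π = [0.1875, 0.1719, 0.2188, 0.2656, 0.1563], E[r] = 1.7031, γ^t·E[r] = 1.192188, running G = 2.817188
t=2: π = [0.1855, 0.1484, 0.2363, 0.2383, 0.1914], E[r] = 1.5176, γ^t·E[r] = 0.743613, running G = 3.560801
t=3: π = [0.1914, 0.1482, 0.2371, 0.2388, 0.1846], E[r] = 1.5530, γ^t·E[r] = 0.532672, running G = 4.093472
t=4: π = [0.1897, 0.1489, 0.2380, 0.2387, 0.1847], E[r] = 1.5533, γ^t·E[r] = 0.372936, running G = 4.466408
t=5: π = [0.1898, 0.1487, 0.2381, 0.2388, 0.1847], E[r] = 1.5535, γ^t·E[r] = 0.261094, running G = 4.727503
t=6: π = [0.1898, 0.1487, 0.2381, 0.2387, 0.1847], E[r] = 1.5533, γ^t·E[r] = 0.182750, running G = 4.910253
t=7: π = [0.1898, 0.1487, 0.2381, 0.2387, 0.1847], E[r] = 1.5534, γ^t·E[r] = 0.127930, running G = 5.038182
t=8: π = [0.1898, 0.1487, 0.2381, 0.2387, 0.1847], E[r] = 1.5534, γ^t·E[r] = 0.089550, running G = 5.127733

G = 5.1277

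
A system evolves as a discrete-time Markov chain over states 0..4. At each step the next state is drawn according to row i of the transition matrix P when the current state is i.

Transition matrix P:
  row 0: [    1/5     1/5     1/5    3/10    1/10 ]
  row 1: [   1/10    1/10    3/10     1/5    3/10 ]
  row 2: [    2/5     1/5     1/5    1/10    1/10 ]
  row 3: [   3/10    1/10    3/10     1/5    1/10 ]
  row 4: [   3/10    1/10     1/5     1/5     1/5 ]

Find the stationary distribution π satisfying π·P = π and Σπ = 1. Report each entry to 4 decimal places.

Balance equations π_j = Σ_i π_i·P[i][j]:
  π_0 = 1/5·π_0 + 1/10·π_1 + 2/5·π_2 + 3/10·π_3 + 3/10·π_4
  π_1 = 1/5·π_0 + 1/10·π_1 + 1/5·π_2 + 1/10·π_3 + 1/10·π_4
  π_2 = 1/5·π_0 + 3/10·π_1 + 1/5·π_2 + 3/10·π_3 + 1/5·π_4
  π_3 = 3/10·π_0 + 1/5·π_1 + 1/10·π_2 + 1/5·π_3 + 1/5·π_4
  normalize: π_0 + π_1 + π_2 + π_3 + π_4 = 1
Solving the linear system gives exactly π = [373/1398, 35/233, 329/1398, 142/699, 101/699].

π = [0.2668, 0.1502, 0.2353, 0.2031, 0.1445]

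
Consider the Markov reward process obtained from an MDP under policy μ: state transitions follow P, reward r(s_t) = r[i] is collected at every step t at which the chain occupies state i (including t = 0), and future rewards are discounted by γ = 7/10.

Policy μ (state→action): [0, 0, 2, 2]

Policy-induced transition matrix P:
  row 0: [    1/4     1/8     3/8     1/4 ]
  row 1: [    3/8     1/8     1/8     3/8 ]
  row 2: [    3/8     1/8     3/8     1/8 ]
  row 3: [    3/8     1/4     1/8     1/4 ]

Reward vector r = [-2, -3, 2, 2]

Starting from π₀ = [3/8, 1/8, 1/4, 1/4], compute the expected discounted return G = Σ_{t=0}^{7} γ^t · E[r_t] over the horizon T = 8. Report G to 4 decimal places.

t=0: π = [0.3750, 0.1250, 0.2500, 0.2500], E[r] = -0.1250, γ^t·E[r] = -0.125000, running G = -0.125000
t=1: π = [0.3281, 0.1563, 0.2813, 0.2344], E[r] = -0.0938, γ^t·E[r] = -0.065625, running G = -0.190625
t=2: π = [0.3340, 0.1543, 0.2773, 0.2344], E[r] = -0.1074, γ^t·E[r] = -0.052637, running G = -0.243262
t=3: π = [0.3333, 0.1543, 0.2778, 0.2346], E[r] = -0.1045, γ^t·E[r] = -0.035841, running G = -0.279103
t=4: π = [0.3333, 0.1543, 0.2778, 0.2346], E[r] = -0.1050, γ^t·E[r] = -0.025213, running G = -0.304316
t=5: π = [0.3333, 0.1543, 0.2778, 0.2346], E[r] = -0.1049, γ^t·E[r] = -0.017635, running G = -0.321951
t=6: π = [0.3333, 0.1543, 0.2778, 0.2346], E[r] = -0.1049, γ^t·E[r] = -0.012346, running G = -0.334297
t=7: π = [0.3333, 0.1543, 0.2778, 0.2346], E[r] = -0.1049, γ^t·E[r] = -0.008642, running G = -0.342939

G = -0.3429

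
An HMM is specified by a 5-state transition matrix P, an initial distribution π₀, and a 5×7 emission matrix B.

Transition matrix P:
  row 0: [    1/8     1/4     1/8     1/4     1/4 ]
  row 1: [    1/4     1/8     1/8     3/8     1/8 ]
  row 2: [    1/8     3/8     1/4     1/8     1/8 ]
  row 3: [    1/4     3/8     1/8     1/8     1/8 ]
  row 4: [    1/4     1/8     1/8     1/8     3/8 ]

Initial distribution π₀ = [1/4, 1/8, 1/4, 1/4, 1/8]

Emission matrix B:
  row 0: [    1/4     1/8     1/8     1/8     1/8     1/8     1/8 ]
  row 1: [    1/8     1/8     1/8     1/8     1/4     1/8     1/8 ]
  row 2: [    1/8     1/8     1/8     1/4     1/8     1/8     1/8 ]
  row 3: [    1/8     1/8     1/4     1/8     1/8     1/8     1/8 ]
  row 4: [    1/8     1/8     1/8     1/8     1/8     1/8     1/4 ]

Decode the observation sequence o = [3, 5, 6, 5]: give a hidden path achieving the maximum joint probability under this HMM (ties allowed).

t=0: δ = [3.125e-02, 1.562e-02, 6.250e-02, 3.125e-02, 1.562e-02]  (obs o_0=3)
t=1: δ = [9.766e-04, 2.930e-03, 1.953e-03, 9.766e-04, 9.766e-04]  ψ = [2, 2, 2, 0, 0]  (obs o_1=5)
t=2: δ = [9.155e-05, 9.155e-05, 6.104e-05, 1.373e-04, 9.155e-05]  ψ = [1, 2, 2, 1, 1]  (obs o_2=6)
t=3: δ = [4.292e-06, 6.437e-06, 2.146e-06, 4.292e-06, 4.292e-06]  ψ = [3, 3, 3, 1, 4]  (obs o_3=5)
backtrack: best end state = 1; path = [2, 1, 3, 1]

path = [2, 1, 3, 1]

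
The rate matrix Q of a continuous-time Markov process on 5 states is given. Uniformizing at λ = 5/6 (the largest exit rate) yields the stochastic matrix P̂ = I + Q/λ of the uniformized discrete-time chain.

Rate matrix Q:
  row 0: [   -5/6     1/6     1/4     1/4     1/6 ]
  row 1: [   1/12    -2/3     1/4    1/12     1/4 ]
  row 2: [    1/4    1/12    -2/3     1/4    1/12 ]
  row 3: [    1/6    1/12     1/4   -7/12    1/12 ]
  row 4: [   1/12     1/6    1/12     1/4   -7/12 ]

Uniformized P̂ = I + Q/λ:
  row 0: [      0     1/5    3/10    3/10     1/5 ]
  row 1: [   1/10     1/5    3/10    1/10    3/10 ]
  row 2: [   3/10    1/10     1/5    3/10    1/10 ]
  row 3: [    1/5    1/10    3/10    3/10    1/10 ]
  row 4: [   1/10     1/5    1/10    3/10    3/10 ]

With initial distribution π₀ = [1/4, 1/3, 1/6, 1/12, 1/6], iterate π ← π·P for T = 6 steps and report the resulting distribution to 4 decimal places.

π = [0.1590, 0.1490, 0.2396, 0.2702, 0.1822]

t=0: π = [0.2500, 0.3333, 0.1667, 0.0833, 0.1667]
t=1: π = [0.1167, 0.1750, 0.2500, 0.2333, 0.2250]
t=2: π = [0.1617, 0.1517, 0.2300, 0.2650, 0.1917]
t=3: π = [0.1563, 0.1505, 0.2387, 0.2697, 0.1848]
t=4: π = [0.1591, 0.1492, 0.2392, 0.2699, 0.1827]
t=5: π = [0.1589, 0.1491, 0.2395, 0.2702, 0.1823]
t=6: π = [0.1590, 0.1490, 0.2396, 0.2702, 0.1822]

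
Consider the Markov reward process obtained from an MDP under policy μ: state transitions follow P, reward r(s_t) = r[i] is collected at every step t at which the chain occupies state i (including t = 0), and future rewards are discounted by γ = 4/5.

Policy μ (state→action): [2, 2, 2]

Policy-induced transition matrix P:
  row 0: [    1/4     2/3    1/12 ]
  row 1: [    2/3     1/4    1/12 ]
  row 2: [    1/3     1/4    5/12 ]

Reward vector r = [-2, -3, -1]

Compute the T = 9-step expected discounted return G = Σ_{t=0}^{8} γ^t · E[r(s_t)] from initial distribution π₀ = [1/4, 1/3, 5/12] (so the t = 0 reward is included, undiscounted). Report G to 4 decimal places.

G = -9.4222

t=0: π = [0.2500, 0.3333, 0.4167], E[r] = -1.9167, γ^t·E[r] = -1.916667, running G = -1.916667
t=1: π = [0.4236, 0.3542, 0.2222], E[r] = -2.1319, γ^t·E[r] = -1.705556, running G = -3.622222
t=2: π = [0.4161, 0.4265, 0.1574], E[r] = -2.2691, γ^t·E[r] = -1.452222, running G = -5.074444
t=3: π = [0.4408, 0.4234, 0.1358], E[r] = -2.2876, γ^t·E[r] = -1.171235, running G = -6.245679
t=4: π = [0.4377, 0.4337, 0.1286], E[r] = -2.3051, γ^t·E[r] = -0.944160, running G = -7.189839
t=5: π = [0.4414, 0.4324, 0.1262], E[r] = -2.3062, γ^t·E[r] = -0.755690, running G = -7.945529
t=6: π = [0.4407, 0.4339, 0.1254], E[r] = -2.3085, γ^t·E[r] = -0.605166, running G = -8.550694
t=7: π = [0.4413, 0.4336, 0.1251], E[r] = -2.3085, γ^t·E[r] = -0.484124, running G = -9.034818
t=8: π = [0.4411, 0.4339, 0.1250], E[r] = -2.3088, γ^t·E[r] = -0.387354, running G = -9.422172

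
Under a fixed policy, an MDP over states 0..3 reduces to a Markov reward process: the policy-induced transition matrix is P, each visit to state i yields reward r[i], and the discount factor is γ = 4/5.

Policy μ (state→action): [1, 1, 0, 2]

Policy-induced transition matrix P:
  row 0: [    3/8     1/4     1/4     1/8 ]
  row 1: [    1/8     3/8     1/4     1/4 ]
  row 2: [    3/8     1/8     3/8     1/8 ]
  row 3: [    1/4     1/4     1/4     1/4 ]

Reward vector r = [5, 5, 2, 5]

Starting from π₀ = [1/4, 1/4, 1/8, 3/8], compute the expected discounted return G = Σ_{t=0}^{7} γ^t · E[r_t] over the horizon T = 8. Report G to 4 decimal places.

t=0: π = [0.2500, 0.2500, 0.1250, 0.3750], E[r] = 4.6250, γ^t·E[r] = 4.625000, running G = 4.625000
t=1: π = [0.2656, 0.2656, 0.2656, 0.2031], E[r] = 4.2031, γ^t·E[r] = 3.362500, running G = 7.987500
t=2: π = [0.2832, 0.2500, 0.2832, 0.1836], E[r] = 4.1504, γ^t·E[r] = 2.656250, running G = 10.643750
t=3: π = [0.2896, 0.2458, 0.2854, 0.1792], E[r] = 4.1438, γ^t·E[r] = 2.121625, running G = 12.765375
t=4: π = [0.2911, 0.2451, 0.2857, 0.1781], E[r] = 4.1430, γ^t·E[r] = 1.696963, running G = 14.462338
t=5: π = [0.2915, 0.2449, 0.2857, 0.1779], E[r] = 4.1429, γ^t·E[r] = 1.357536, running G = 15.819874
t=6: π = [0.2915, 0.2449, 0.2857, 0.1779], E[r] = 4.1429, γ^t·E[r] = 1.086026, running G = 16.905899
t=7: π = [0.2915, 0.2449, 0.2857, 0.1778], E[r] = 4.1429, γ^t·E[r] = 0.868820, running G = 17.774720

G = 17.7747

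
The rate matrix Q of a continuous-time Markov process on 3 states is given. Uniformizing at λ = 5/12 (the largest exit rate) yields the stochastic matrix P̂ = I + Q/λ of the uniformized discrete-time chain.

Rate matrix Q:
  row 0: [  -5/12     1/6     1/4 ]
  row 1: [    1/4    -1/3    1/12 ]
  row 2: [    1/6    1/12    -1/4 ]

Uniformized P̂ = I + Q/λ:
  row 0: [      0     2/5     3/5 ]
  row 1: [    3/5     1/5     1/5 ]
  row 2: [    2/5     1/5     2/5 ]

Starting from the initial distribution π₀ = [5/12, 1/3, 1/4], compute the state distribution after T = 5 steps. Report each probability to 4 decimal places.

t=0: π = [0.4167, 0.3333, 0.2500]
t=1: π = [0.3000, 0.2833, 0.4167]
t=2: π = [0.3367, 0.2600, 0.4033]
t=3: π = [0.3173, 0.2673, 0.4153]
t=4: π = [0.3265, 0.2635, 0.4100]
t=5: π = [0.3221, 0.2653, 0.4126]

π = [0.3221, 0.2653, 0.4126]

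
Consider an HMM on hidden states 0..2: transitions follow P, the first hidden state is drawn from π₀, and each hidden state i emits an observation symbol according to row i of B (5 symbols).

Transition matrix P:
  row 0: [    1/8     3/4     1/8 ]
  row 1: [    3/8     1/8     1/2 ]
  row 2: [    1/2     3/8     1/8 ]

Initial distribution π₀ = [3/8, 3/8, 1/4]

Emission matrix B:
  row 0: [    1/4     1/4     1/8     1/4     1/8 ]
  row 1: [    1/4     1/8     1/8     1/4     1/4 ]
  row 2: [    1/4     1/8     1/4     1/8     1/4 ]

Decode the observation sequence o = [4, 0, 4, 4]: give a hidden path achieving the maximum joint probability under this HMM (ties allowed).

path = [1, 0, 1, 2]

t=0: δ = [4.688e-02, 9.375e-02, 6.250e-02]  (obs o_0=4)
t=1: δ = [8.789e-03, 8.789e-03, 1.172e-02]  ψ = [1, 0, 1]  (obs o_1=0)
t=2: δ = [7.324e-04, 1.648e-03, 1.099e-03]  ψ = [2, 0, 1]  (obs o_2=4)
t=3: δ = [7.725e-05, 1.373e-04, 2.060e-04]  ψ = [1, 0, 1]  (obs o_3=4)
backtrack: best end state = 2; path = [1, 0, 1, 2]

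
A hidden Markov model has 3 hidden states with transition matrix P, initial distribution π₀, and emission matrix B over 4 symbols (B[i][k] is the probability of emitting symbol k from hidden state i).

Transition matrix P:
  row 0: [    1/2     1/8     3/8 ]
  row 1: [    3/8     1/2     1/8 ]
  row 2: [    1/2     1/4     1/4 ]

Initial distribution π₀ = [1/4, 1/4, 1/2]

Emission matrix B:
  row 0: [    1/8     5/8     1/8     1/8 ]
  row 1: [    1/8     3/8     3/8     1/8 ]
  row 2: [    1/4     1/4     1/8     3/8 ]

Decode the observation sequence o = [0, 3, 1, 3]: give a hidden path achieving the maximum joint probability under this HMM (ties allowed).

path = [2, 2, 0, 2]

t=0: δ = [3.125e-02, 3.125e-02, 1.250e-01]  (obs o_0=0)
t=1: δ = [7.812e-03, 3.906e-03, 1.172e-02]  ψ = [2, 2, 2]  (obs o_1=3)
t=2: δ = [3.662e-03, 1.099e-03, 7.324e-04]  ψ = [2, 2, 0]  (obs o_2=1)
t=3: δ = [2.289e-04, 6.866e-05, 5.150e-04]  ψ = [0, 1, 0]  (obs o_3=3)
backtrack: best end state = 2; path = [2, 2, 0, 2]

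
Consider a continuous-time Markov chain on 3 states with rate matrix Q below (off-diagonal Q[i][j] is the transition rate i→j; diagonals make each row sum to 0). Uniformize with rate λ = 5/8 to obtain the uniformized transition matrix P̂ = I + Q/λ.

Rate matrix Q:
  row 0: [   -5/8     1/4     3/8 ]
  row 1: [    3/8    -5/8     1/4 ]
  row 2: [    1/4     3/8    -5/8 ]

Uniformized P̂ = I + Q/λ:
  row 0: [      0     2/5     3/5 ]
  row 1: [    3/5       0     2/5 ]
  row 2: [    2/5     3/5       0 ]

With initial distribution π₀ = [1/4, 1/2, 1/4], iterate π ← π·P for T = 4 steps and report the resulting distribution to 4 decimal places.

t=0: π = [0.2500, 0.5000, 0.2500]
t=1: π = [0.4000, 0.2500, 0.3500]
t=2: π = [0.2900, 0.3700, 0.3400]
t=3: π = [0.3580, 0.3200, 0.3220]
t=4: π = [0.3208, 0.3364, 0.3428]

π = [0.3208, 0.3364, 0.3428]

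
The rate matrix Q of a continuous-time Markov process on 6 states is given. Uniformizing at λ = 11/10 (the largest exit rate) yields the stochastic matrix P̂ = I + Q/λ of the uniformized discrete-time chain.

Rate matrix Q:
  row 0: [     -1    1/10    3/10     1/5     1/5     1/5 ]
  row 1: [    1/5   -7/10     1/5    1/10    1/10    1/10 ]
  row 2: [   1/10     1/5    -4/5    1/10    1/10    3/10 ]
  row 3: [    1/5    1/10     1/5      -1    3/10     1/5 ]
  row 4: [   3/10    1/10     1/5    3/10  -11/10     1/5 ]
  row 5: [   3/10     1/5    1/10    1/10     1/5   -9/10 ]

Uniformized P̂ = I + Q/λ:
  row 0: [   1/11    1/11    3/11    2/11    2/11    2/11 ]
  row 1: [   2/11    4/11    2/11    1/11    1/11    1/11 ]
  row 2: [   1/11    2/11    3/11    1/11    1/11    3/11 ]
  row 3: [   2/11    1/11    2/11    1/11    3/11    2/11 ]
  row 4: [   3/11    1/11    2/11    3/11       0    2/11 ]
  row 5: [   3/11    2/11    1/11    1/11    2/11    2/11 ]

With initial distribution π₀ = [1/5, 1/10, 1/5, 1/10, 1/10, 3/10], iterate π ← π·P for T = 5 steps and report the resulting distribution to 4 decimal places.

t=0: π = [0.2000, 0.1000, 0.2000, 0.1000, 0.1000, 0.3000]
t=1: π = [0.1818, 0.1636, 0.1909, 0.1273, 0.1455, 0.1909]
t=2: π = [0.1785, 0.1702, 0.1983, 0.1339, 0.1347, 0.1843]
t=3: π = [0.1766, 0.1721, 0.1993, 0.1316, 0.1360, 0.1844]
t=4: π = [0.1768, 0.1727, 0.1992, 0.1317, 0.1353, 0.1843]
t=5: π = [0.1767, 0.1729, 0.1992, 0.1316, 0.1354, 0.1842]

π = [0.1767, 0.1729, 0.1992, 0.1316, 0.1354, 0.1842]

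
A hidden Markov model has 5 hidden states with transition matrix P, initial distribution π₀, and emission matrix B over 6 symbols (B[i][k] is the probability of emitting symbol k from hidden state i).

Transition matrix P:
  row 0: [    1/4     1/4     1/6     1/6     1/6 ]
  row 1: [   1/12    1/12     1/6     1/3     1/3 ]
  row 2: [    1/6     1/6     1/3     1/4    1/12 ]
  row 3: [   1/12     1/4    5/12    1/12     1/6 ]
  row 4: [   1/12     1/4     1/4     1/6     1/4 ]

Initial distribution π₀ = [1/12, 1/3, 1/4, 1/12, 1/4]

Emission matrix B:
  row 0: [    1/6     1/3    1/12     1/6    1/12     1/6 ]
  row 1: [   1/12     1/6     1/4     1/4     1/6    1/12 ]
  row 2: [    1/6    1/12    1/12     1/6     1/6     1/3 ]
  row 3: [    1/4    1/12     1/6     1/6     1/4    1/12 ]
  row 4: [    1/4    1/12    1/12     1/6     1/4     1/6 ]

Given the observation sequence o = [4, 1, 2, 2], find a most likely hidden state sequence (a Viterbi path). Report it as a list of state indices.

path = [4, 1, 3, 1]

t=0: δ = [6.944e-03, 5.556e-02, 4.167e-02, 2.083e-02, 6.250e-02]  (obs o_0=4)
t=1: δ = [2.315e-03, 2.604e-03, 1.302e-03, 1.543e-03, 1.543e-03]  ψ = [2, 4, 4, 1, 1]  (obs o_1=1)
t=2: δ = [4.823e-05, 1.447e-04, 5.358e-05, 1.447e-04, 7.234e-05]  ψ = [0, 0, 3, 1, 1]  (obs o_2=2)
t=3: δ = [1.005e-06, 9.042e-06, 5.023e-06, 8.038e-06, 4.019e-06]  ψ = [0, 3, 3, 1, 1]  (obs o_3=2)
backtrack: best end state = 1; path = [4, 1, 3, 1]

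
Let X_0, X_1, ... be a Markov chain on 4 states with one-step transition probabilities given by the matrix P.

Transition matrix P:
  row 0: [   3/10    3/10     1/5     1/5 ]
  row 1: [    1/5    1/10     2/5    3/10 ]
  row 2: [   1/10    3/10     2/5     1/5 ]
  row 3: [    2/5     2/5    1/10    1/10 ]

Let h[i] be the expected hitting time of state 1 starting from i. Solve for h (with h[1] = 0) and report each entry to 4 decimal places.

First-step conditioning: h[1] = 0; for i ≠ 1, h[i] = 1 + Σ_k P[i][k]·h[k].
  h[0] = 1 + 3/10·h[0] + 1/5·h[2] + 1/5·h[3]
  h[2] = 1 + 1/10·h[0] + 2/5·h[2] + 1/5·h[3]
  h[3] = 1 + 2/5·h[0] + 1/10·h[2] + 1/10·h[3]
Solving the 3×3 linear system over states ≠ 1 gives exactly h = [22/7, 0, 22/7, 20/7] (h[1] = 0 is the target).

h = [3.1429, 0.0000, 3.1429, 2.8571]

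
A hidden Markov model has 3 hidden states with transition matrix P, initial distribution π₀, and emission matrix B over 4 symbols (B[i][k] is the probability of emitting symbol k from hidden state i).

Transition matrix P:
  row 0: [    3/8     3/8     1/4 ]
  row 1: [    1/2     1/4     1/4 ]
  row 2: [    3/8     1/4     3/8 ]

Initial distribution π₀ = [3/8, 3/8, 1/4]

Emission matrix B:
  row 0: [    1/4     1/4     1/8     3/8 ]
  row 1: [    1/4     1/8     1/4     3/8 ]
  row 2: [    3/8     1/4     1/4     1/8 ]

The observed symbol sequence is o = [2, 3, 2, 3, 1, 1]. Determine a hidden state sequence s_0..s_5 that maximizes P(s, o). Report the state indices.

t=0: δ = [4.688e-02, 9.375e-02, 6.250e-02]  (obs o_0=2)
t=1: δ = [1.758e-02, 8.789e-03, 2.930e-03]  ψ = [1, 1, 1]  (obs o_1=3)
t=2: δ = [8.240e-04, 1.648e-03, 1.099e-03]  ψ = [0, 0, 0]  (obs o_2=2)
t=3: δ = [3.090e-04, 1.545e-04, 5.150e-05]  ψ = [1, 1, 1]  (obs o_3=3)
t=4: δ = [2.897e-05, 1.448e-05, 1.931e-05]  ψ = [0, 0, 0]  (obs o_4=1)
t=5: δ = [2.716e-06, 1.358e-06, 1.810e-06]  ψ = [0, 0, 0]  (obs o_5=1)
backtrack: best end state = 0; path = [1, 0, 1, 0, 0, 0]

path = [1, 0, 1, 0, 0, 0]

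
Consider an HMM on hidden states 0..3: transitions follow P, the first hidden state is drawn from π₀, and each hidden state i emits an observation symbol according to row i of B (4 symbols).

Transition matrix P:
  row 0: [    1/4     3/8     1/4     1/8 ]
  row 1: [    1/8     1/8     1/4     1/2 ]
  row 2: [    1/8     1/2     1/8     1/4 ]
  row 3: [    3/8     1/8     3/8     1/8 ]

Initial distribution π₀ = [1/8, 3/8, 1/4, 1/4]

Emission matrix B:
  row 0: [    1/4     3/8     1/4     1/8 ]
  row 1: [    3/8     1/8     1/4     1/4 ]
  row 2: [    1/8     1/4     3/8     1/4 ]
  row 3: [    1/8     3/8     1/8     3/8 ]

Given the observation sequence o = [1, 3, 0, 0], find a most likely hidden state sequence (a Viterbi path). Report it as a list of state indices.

t=0: δ = [4.688e-02, 4.688e-02, 6.250e-02, 9.375e-02]  (obs o_0=1)
t=1: δ = [4.395e-03, 7.812e-03, 8.789e-03, 8.789e-03]  ψ = [3, 2, 3, 1]  (obs o_1=3)
t=2: δ = [8.240e-04, 1.648e-03, 4.120e-04, 4.883e-04]  ψ = [3, 2, 3, 1]  (obs o_2=0)
t=3: δ = [5.150e-05, 1.159e-04, 5.150e-05, 1.030e-04]  ψ = [0, 0, 1, 1]  (obs o_3=0)
backtrack: best end state = 1; path = [1, 3, 0, 1]

path = [1, 3, 0, 1]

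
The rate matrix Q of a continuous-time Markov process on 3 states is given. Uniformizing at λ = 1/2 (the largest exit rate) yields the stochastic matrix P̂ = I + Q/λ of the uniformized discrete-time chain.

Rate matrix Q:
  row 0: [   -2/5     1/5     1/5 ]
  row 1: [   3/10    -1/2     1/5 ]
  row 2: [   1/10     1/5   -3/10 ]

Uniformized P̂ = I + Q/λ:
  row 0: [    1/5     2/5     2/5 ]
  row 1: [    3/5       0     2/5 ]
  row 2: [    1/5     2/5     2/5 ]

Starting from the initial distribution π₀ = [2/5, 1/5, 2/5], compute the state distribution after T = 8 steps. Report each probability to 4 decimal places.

π = [0.3143, 0.2857, 0.4000]

t=0: π = [0.4000, 0.2000, 0.4000]
t=1: π = [0.2800, 0.3200, 0.4000]
t=2: π = [0.3280, 0.2720, 0.4000]
t=3: π = [0.3088, 0.2912, 0.4000]
t=4: π = [0.3165, 0.2835, 0.4000]
t=5: π = [0.3134, 0.2866, 0.4000]
t=6: π = [0.3146, 0.2854, 0.4000]
t=7: π = [0.3141, 0.2859, 0.4000]
t=8: π = [0.3143, 0.2857, 0.4000]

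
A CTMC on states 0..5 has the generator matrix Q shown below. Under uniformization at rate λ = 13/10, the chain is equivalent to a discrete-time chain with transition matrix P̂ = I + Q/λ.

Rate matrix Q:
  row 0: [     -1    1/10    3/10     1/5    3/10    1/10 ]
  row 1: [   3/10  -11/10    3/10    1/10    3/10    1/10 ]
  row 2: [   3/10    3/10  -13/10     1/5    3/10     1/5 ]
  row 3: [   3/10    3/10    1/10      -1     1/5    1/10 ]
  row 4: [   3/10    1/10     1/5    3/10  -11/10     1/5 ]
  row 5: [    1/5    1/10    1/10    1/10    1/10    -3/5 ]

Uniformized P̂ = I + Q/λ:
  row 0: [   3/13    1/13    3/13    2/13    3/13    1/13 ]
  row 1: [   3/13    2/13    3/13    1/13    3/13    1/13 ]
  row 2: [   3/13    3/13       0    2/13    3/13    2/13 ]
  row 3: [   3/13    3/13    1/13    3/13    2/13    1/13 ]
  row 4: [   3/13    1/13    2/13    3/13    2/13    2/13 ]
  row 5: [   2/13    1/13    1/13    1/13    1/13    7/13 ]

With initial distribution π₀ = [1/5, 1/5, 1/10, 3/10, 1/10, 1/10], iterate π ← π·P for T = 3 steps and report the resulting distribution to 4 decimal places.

t=0: π = [0.2000, 0.2000, 0.1000, 0.3000, 0.1000, 0.1000]
t=1: π = [0.2231, 0.1538, 0.1385, 0.1615, 0.1846, 0.1385]
t=2: π = [0.2201, 0.1349, 0.1385, 0.1580, 0.1828, 0.1657]
t=3: π = [0.2180, 0.1329, 0.1350, 0.1569, 0.1791, 0.1781]

π = [0.2180, 0.1329, 0.1350, 0.1569, 0.1791, 0.1781]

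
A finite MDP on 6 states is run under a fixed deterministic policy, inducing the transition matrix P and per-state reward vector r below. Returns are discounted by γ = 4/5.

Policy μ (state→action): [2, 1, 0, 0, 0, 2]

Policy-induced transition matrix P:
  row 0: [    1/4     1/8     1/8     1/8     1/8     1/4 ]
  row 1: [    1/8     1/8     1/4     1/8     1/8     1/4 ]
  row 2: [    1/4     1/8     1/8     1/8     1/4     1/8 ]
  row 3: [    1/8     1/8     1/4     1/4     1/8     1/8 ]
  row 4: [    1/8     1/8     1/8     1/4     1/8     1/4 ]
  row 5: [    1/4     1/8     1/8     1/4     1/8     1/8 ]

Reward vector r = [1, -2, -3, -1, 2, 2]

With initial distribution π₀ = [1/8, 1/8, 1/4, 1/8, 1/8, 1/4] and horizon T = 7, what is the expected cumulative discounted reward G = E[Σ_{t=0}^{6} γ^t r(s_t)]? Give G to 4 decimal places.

G = -0.4652

t=0: π = [0.1250, 0.1250, 0.2500, 0.1250, 0.1250, 0.2500], E[r] = -0.2500, γ^t·E[r] = -0.250000, running G = -0.250000
t=1: π = [0.2031, 0.1250, 0.1563, 0.1875, 0.1563, 0.1719], E[r] = -0.0469, γ^t·E[r] = -0.037500, running G = -0.287500
t=2: π = [0.1914, 0.1250, 0.1641, 0.1895, 0.1445, 0.1855], E[r] = -0.0801, γ^t·E[r] = -0.051250, running G = -0.338750
t=3: π = [0.1926, 0.1250, 0.1643, 0.1899, 0.1455, 0.1826], E[r] = -0.0840, γ^t·E[r] = -0.043000, running G = -0.381750
t=4: π = [0.1924, 0.1250, 0.1644, 0.1898, 0.1455, 0.1829], E[r] = -0.0836, γ^t·E[r] = -0.034225, running G = -0.415975
t=5: π = [0.1925, 0.1250, 0.1643, 0.1898, 0.1455, 0.1829], E[r] = -0.0835, γ^t·E[r] = -0.027364, running G = -0.443339
t=6: π = [0.1925, 0.1250, 0.1643, 0.1898, 0.1455, 0.1829], E[r] = -0.0835, γ^t·E[r] = -0.021893, running G = -0.465232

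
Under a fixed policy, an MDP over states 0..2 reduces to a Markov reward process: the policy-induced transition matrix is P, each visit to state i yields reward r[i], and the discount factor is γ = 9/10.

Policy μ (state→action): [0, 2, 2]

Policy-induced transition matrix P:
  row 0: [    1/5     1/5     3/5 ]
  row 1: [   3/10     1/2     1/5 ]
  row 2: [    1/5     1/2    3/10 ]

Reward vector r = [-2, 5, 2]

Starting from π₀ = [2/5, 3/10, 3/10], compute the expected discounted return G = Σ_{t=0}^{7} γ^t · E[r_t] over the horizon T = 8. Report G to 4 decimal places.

G = 12.0937

t=0: π = [0.4000, 0.3000, 0.3000], E[r] = 1.3000, γ^t·E[r] = 1.300000, running G = 1.300000
t=1: π = [0.2300, 0.3800, 0.3900], E[r] = 2.2200, γ^t·E[r] = 1.998000, running G = 3.298000
t=2: π = [0.2380, 0.4310, 0.3310], E[r] = 2.3410, γ^t·E[r] = 1.896210, running G = 5.194210
t=3: π = [0.2431, 0.4286, 0.3283], E[r] = 2.3134, γ^t·E[r] = 1.686469, running G = 6.880679
t=4: π = [0.2429, 0.4271, 0.3301], E[r] = 2.3098, γ^t·E[r] = 1.515440, running G = 8.396119
t=5: π = [0.2427, 0.4271, 0.3302], E[r] = 2.3106, γ^t·E[r] = 1.364385, running G = 9.760504
t=6: π = [0.2427, 0.4272, 0.3301], E[r] = 2.3107, γ^t·E[r] = 1.228004, running G = 10.988508
t=7: π = [0.2427, 0.4272, 0.3301], E[r] = 2.3107, γ^t·E[r] = 1.105192, running G = 12.093700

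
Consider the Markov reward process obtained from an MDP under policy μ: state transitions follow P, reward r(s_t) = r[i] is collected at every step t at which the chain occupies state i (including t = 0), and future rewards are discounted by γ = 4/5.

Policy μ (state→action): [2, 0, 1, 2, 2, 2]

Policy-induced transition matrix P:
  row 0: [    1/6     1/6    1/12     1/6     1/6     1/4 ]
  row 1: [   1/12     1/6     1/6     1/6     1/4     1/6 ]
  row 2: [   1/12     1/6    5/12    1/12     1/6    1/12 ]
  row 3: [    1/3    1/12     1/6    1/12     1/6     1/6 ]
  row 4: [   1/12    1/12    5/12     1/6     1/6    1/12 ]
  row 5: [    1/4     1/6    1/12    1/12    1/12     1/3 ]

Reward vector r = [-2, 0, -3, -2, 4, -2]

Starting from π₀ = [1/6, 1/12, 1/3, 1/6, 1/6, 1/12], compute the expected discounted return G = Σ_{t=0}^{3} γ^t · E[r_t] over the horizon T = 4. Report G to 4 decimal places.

G = -3.0803

t=0: π = [0.1667, 0.0833, 0.3333, 0.1667, 0.1667, 0.0833], E[r] = -1.1667, γ^t·E[r] = -1.166667, running G = -1.166667
t=1: π = [0.1528, 0.1389, 0.2708, 0.1181, 0.1667, 0.1528], E[r] = -0.9931, γ^t·E[r] = -0.794444, running G = -1.961111
t=2: π = [0.1510, 0.1429, 0.2506, 0.1215, 0.1655, 0.1684], E[r] = -0.9716, γ^t·E[r] = -0.621852, running G = -2.582963
t=3: π = [0.1544, 0.1427, 0.2441, 0.1216, 0.1645, 0.1726], E[r] = -0.9713, γ^t·E[r] = -0.497309, running G = -3.080272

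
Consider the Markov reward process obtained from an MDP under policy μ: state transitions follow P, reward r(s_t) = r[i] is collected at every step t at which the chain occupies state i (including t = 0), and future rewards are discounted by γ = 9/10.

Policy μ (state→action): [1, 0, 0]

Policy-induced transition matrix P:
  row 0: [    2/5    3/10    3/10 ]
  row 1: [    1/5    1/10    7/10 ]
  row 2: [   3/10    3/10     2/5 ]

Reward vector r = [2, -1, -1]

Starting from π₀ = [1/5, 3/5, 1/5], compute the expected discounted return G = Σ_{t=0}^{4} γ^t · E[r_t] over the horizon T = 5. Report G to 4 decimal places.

G = -0.7772

t=0: π = [0.2000, 0.6000, 0.2000], E[r] = -0.4000, γ^t·E[r] = -0.400000, running G = -0.400000
t=1: π = [0.2600, 0.1800, 0.5600], E[r] = -0.2200, γ^t·E[r] = -0.198000, running G = -0.598000
t=2: π = [0.3080, 0.2640, 0.4280], E[r] = -0.0760, γ^t·E[r] = -0.061560, running G = -0.659560
t=3: π = [0.3044, 0.2472, 0.4484], E[r] = -0.0868, γ^t·E[r] = -0.063277, running G = -0.722837
t=4: π = [0.3057, 0.2506, 0.4437], E[r] = -0.0828, γ^t·E[r] = -0.054351, running G = -0.777189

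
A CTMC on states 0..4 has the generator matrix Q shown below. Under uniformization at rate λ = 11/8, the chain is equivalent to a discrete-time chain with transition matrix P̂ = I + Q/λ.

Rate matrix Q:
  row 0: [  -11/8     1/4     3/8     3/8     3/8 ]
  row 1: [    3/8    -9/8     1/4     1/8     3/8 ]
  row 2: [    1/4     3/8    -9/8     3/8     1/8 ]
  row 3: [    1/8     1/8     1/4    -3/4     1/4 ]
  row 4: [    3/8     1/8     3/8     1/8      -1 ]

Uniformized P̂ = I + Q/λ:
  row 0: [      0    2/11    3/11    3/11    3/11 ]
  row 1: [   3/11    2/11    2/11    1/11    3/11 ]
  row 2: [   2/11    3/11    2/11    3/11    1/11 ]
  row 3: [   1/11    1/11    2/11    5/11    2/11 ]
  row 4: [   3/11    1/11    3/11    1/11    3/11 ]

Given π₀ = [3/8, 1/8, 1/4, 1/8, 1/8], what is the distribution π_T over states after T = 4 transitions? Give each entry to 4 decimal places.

π = [0.1634, 0.1595, 0.2158, 0.2507, 0.2106]

t=0: π = [0.3750, 0.1250, 0.2500, 0.1250, 0.1250]
t=1: π = [0.1250, 0.1818, 0.2273, 0.2500, 0.2159]
t=2: π = [0.1725, 0.1601, 0.2128, 0.2459, 0.2087]
t=3: π = [0.1616, 0.1598, 0.2165, 0.2504, 0.2117]
t=4: π = [0.1634, 0.1595, 0.2158, 0.2507, 0.2106]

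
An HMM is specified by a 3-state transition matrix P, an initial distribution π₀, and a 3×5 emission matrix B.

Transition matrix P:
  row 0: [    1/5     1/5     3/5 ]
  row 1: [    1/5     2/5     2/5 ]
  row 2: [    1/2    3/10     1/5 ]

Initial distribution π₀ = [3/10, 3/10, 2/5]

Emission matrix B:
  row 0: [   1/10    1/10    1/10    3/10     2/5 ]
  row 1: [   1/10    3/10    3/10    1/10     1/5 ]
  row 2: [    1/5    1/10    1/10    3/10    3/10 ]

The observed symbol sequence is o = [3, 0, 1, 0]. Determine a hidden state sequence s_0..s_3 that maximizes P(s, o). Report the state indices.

path = [0, 2, 1, 2]

t=0: δ = [9.000e-02, 3.000e-02, 1.200e-01]  (obs o_0=3)
t=1: δ = [6.000e-03, 3.600e-03, 1.080e-02]  ψ = [2, 2, 0]  (obs o_1=0)
t=2: δ = [5.400e-04, 9.720e-04, 3.600e-04]  ψ = [2, 2, 0]  (obs o_2=1)
t=3: δ = [1.944e-05, 3.888e-05, 7.776e-05]  ψ = [1, 1, 1]  (obs o_3=0)
backtrack: best end state = 2; path = [0, 2, 1, 2]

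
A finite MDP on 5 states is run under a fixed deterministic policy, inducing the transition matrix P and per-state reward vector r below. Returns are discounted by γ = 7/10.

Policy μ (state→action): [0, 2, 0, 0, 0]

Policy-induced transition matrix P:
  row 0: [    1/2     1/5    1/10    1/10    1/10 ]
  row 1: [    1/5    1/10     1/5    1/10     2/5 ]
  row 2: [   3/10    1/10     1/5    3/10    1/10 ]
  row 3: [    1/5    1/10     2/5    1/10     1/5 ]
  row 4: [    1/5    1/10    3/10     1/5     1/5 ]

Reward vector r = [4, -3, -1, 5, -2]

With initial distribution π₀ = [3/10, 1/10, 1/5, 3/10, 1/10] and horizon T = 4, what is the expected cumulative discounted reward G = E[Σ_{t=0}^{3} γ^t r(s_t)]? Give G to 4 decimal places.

t=0: π = [0.3000, 0.1000, 0.2000, 0.3000, 0.1000], E[r] = 2.0000, γ^t·E[r] = 2.000000, running G = 2.000000
t=1: π = [0.3100, 0.1300, 0.2400, 0.1500, 0.1700], E[r] = 1.0200, γ^t·E[r] = 0.714000, running G = 2.714000
t=2: π = [0.3170, 0.1310, 0.2160, 0.1650, 0.1710], E[r] = 1.1420, γ^t·E[r] = 0.559580, running G = 3.273580
t=3: π = [0.3167, 0.1317, 0.2184, 0.1603, 0.1729], E[r] = 1.1090, γ^t·E[r] = 0.380387, running G = 3.653967

G = 3.6540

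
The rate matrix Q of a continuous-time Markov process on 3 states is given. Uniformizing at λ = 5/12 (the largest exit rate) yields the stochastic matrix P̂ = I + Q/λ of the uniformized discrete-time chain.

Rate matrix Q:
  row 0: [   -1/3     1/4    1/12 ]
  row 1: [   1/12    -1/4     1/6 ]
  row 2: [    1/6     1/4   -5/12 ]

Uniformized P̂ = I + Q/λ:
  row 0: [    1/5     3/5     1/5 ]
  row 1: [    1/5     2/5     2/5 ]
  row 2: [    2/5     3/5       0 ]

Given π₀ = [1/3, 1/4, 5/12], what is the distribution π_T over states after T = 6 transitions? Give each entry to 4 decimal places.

π = [0.2499, 0.5000, 0.2501]

t=0: π = [0.3333, 0.2500, 0.4167]
t=1: π = [0.2833, 0.5500, 0.1667]
t=2: π = [0.2333, 0.4900, 0.2767]
t=3: π = [0.2553, 0.5020, 0.2427]
t=4: π = [0.2485, 0.4996, 0.2519]
t=5: π = [0.2504, 0.5001, 0.2495]
t=6: π = [0.2499, 0.5000, 0.2501]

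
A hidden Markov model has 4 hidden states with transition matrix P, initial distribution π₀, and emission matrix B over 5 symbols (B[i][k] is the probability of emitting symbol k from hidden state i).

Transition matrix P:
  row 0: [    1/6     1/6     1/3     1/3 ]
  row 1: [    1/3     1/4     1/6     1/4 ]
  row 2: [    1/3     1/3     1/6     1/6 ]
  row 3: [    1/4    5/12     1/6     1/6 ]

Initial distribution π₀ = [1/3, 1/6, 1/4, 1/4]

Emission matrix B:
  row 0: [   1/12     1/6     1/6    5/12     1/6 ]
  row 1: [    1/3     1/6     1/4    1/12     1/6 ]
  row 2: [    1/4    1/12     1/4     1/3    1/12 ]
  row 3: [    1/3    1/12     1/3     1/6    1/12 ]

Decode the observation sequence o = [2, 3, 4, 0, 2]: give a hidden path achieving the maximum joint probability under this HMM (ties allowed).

t=0: δ = [5.556e-02, 4.167e-02, 6.250e-02, 8.333e-02]  (obs o_0=2)
t=1: δ = [8.681e-03, 2.894e-03, 6.173e-03, 3.086e-03]  ψ = [2, 3, 0, 0]  (obs o_1=3)
t=2: δ = [3.429e-04, 3.429e-04, 2.411e-04, 2.411e-04]  ψ = [2, 2, 0, 0]  (obs o_2=4)
t=3: δ = [9.526e-06, 3.349e-05, 2.858e-05, 3.810e-05]  ψ = [1, 3, 0, 0]  (obs o_3=0)
t=4: δ = [1.861e-06, 3.969e-06, 1.588e-06, 2.791e-06]  ψ = [1, 3, 3, 1]  (obs o_4=2)
backtrack: best end state = 1; path = [0, 2, 0, 3, 1]

path = [0, 2, 0, 3, 1]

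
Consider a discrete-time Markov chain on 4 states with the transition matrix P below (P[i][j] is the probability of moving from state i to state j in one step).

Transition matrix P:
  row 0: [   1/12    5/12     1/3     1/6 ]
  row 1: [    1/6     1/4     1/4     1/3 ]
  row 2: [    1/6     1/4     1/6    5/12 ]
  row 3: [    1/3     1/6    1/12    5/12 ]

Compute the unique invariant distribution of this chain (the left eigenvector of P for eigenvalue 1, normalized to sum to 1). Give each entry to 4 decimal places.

π = [0.2067, 0.2558, 0.1938, 0.3437]

Balance equations π_j = Σ_i π_i·P[i][j]:
  π_0 = 1/12·π_0 + 1/6·π_1 + 1/6·π_2 + 1/3·π_3
  π_1 = 5/12·π_0 + 1/4·π_1 + 1/4·π_2 + 1/6·π_3
  π_2 = 1/3·π_0 + 1/4·π_1 + 1/6·π_2 + 1/12·π_3
  normalize: π_0 + π_1 + π_2 + π_3 = 1
Solving the linear system gives exactly π = [80/387, 11/43, 25/129, 133/387].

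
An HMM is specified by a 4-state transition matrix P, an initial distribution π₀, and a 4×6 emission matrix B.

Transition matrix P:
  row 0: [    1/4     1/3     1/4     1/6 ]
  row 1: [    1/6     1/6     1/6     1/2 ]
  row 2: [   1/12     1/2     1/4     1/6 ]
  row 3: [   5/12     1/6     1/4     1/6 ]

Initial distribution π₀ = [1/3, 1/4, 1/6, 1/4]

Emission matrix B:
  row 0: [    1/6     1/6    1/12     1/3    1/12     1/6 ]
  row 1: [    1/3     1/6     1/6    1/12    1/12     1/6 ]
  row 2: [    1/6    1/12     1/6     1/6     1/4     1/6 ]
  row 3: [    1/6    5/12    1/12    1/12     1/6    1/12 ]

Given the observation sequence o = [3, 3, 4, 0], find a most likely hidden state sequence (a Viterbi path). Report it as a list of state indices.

t=0: δ = [1.111e-01, 2.083e-02, 2.778e-02, 2.083e-02]  (obs o_0=3)
t=1: δ = [9.259e-03, 3.086e-03, 4.630e-03, 1.543e-03]  ψ = [0, 0, 0, 0]  (obs o_1=3)
t=2: δ = [1.929e-04, 2.572e-04, 5.787e-04, 2.572e-04]  ψ = [0, 0, 0, 0]  (obs o_2=4)
t=3: δ = [1.786e-05, 9.645e-05, 2.411e-05, 2.143e-05]  ψ = [3, 2, 2, 1]  (obs o_3=0)
backtrack: best end state = 1; path = [0, 0, 2, 1]

path = [0, 0, 2, 1]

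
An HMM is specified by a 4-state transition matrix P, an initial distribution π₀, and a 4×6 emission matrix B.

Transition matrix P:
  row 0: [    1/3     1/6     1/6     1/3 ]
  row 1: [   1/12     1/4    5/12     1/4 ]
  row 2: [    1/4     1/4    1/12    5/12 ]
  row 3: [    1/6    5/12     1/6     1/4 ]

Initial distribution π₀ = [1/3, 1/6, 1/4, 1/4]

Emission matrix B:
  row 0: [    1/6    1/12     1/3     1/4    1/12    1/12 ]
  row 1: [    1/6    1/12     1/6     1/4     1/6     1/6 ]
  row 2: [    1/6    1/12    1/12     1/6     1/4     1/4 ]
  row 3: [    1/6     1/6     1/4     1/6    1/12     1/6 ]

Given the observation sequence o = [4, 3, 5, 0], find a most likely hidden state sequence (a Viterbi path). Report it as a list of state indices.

path = [2, 1, 2, 3]

t=0: δ = [2.778e-02, 2.778e-02, 6.250e-02, 2.083e-02]  (obs o_0=4)
t=1: δ = [3.906e-03, 3.906e-03, 1.929e-03, 4.340e-03]  ψ = [2, 2, 1, 2]  (obs o_1=3)
t=2: δ = [1.085e-04, 3.014e-04, 4.069e-04, 2.170e-04]  ψ = [0, 3, 1, 0]  (obs o_2=5)
t=3: δ = [1.695e-05, 1.695e-05, 2.093e-05, 2.826e-05]  ψ = [2, 2, 1, 2]  (obs o_3=0)
backtrack: best end state = 3; path = [2, 1, 2, 3]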